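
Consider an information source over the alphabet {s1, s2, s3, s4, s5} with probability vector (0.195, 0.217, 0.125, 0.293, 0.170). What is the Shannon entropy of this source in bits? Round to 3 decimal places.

H = −Σ pᵢ log₂ pᵢ.
−0.195·log₂(0.195) = 0.4599
−0.217·log₂(0.217) = 0.4783
−0.125·log₂(0.125) = 0.3750
−0.293·log₂(0.293) = 0.5189
−0.170·log₂(0.170) = 0.4346
Sum ≈ 2.2667 → 2.267 bits.

2.267 bits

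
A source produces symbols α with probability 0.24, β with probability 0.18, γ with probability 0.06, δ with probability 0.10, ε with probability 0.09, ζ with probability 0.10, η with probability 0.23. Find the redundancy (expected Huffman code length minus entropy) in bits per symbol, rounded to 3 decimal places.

0.032 bits

Entropy H = −Σ p log₂ p ≈ 2.6477 bits.
Huffman merges: 3/50+9/100→3/20; 1/10+1/10→1/5; 3/20+9/50→33/100; 1/5+23/100→43/100; 6/25+33/100→57/100; 43/100+57/100→1. L = 67/25 ≈ 2.6800.
L − H = 2.6800 − 2.6477 = 0.032 bits.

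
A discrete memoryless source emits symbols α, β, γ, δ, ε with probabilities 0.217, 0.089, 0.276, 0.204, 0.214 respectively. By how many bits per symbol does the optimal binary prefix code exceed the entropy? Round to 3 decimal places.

0.048 bits

Entropy H = −Σ p log₂ p ≈ 2.2454 bits.
Huffman merges: 89/1000+51/250→293/1000; 107/500+217/1000→431/1000; 69/250+293/1000→569/1000; 431/1000+569/1000→1. L = 2293/1000 ≈ 2.2930.
L − H = 2.2930 − 2.2454 = 0.048 bits.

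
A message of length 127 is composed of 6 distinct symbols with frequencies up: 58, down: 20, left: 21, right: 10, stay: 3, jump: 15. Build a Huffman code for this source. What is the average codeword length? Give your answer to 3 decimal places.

Probabilities are the counts divided by 127.
Repeatedly combine the two least-probable nodes; the expected code length is the sum of the merged weights.
merge 3/127 + 10/127 → 13/127
merge 13/127 + 15/127 → 28/127
merge 20/127 + 21/127 → 41/127
merge 28/127 + 41/127 → 69/127
merge 58/127 + 69/127 → 1
L = 13/127 + 28/127 + 41/127 + 69/127 + 1 = 278/127 ≈ 2.189 bits/symbol.

2.189 bits/symbol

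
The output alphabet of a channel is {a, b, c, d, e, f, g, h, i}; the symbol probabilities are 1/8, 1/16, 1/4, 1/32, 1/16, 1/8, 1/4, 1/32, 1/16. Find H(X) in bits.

Each probability is a power of 1/2, so log₂(1/p) is an integer.
H = Σ p·log₂(1/p) = 1/8·3 + 1/16·4 + 1/4·2 + 1/32·5 + 1/16·4 + 1/8·3 + 1/4·2 + 1/32·5 + 1/16·4 = 2.8125 bits.

2.8125 bits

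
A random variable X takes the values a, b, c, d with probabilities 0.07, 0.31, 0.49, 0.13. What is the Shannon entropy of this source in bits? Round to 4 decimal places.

1.6793 bits

H = −Σ pᵢ log₂ pᵢ.
−0.07·log₂(0.07) = 0.2686
−0.31·log₂(0.31) = 0.5238
−0.49·log₂(0.49) = 0.5043
−0.13·log₂(0.13) = 0.3826
Sum ≈ 1.6793 → 1.6793 bits.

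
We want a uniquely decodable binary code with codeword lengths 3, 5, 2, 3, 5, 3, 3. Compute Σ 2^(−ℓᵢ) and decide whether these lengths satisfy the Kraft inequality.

0.8125; yes

With common denominator 2^5 = 32: Σ 2^(−ℓᵢ) = 4/32 + 1/32 + 8/32 + 4/32 + 1/32 + 4/32 + 4/32 = 26/32 = 0.8125.
Kraft's inequality requires Σ ≤ 1; here Σ = 0.8125 ≤ 1, so such a prefix code exists.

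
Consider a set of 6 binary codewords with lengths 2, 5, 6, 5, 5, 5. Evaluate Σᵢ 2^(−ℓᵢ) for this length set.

With common denominator 2^6 = 64: Σ 2^(−ℓᵢ) = 16/64 + 2/64 + 1/64 + 2/64 + 2/64 + 2/64 = 25/64 = 0.390625.

0.390625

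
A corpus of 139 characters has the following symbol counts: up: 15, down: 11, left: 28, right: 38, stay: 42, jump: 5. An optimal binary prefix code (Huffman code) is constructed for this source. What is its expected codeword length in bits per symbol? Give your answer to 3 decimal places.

2.338 bits/symbol

Probabilities are the counts divided by 139.
Repeatedly combine the two least-probable nodes; the expected code length is the sum of the merged weights.
merge 5/139 + 11/139 → 16/139
merge 15/139 + 16/139 → 31/139
merge 28/139 + 31/139 → 59/139
merge 38/139 + 42/139 → 80/139
merge 59/139 + 80/139 → 1
L = 16/139 + 31/139 + 59/139 + 80/139 + 1 = 325/139 ≈ 2.338 bits/symbol.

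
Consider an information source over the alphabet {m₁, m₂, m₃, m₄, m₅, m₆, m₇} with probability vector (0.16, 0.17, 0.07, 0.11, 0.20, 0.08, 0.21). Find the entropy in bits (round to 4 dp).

H = −Σ pᵢ log₂ pᵢ.
−0.16·log₂(0.16) = 0.4230
−0.17·log₂(0.17) = 0.4346
−0.07·log₂(0.07) = 0.2686
−0.11·log₂(0.11) = 0.3503
−0.20·log₂(0.20) = 0.4644
−0.08·log₂(0.08) = 0.2915
−0.21·log₂(0.21) = 0.4728
Sum ≈ 2.7052 → 2.7052 bits.

2.7052 bits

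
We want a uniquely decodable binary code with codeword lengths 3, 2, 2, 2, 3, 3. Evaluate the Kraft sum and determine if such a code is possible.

With common denominator 2^3 = 8: Σ 2^(−ℓᵢ) = 1/8 + 2/8 + 2/8 + 2/8 + 1/8 + 1/8 = 9/8 = 1.125.
Kraft's inequality requires Σ ≤ 1; here Σ = 1.125 > 1, so no such prefix code exists.

1.125; no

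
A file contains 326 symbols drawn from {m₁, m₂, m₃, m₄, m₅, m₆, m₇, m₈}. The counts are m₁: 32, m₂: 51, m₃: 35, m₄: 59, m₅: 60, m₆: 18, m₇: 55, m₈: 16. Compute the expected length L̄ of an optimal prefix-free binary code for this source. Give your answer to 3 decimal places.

Probabilities are the counts divided by 326.
Repeatedly combine the two least-probable nodes; the expected code length is the sum of the merged weights.
merge 8/163 + 9/163 → 17/163
merge 16/163 + 17/163 → 33/163
merge 35/326 + 51/326 → 43/163
merge 55/326 + 59/326 → 57/163
merge 30/163 + 33/163 → 63/163
merge 43/163 + 57/163 → 100/163
merge 63/163 + 100/163 → 1
L = 17/163 + 33/163 + 43/163 + 57/163 + 63/163 + 100/163 + 1 = 476/163 ≈ 2.920 bits/symbol.

2.920 bits/symbol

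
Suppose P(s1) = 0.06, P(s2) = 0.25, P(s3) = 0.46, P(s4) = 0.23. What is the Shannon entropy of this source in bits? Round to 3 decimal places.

1.747 bits

H = −Σ pᵢ log₂ pᵢ.
−0.06·log₂(0.06) = 0.2435
−0.25·log₂(0.25) = 0.5000
−0.46·log₂(0.46) = 0.5153
−0.23·log₂(0.23) = 0.4877
Sum ≈ 1.7465 → 1.747 bits.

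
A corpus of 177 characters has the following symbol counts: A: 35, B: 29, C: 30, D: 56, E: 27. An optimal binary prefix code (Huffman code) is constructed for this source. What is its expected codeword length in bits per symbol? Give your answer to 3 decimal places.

2.316 bits/symbol

Probabilities are the counts divided by 177.
Repeatedly combine the two least-probable nodes; the expected code length is the sum of the merged weights.
merge 9/59 + 29/177 → 56/177
merge 10/59 + 35/177 → 65/177
merge 56/177 + 56/177 → 112/177
merge 65/177 + 112/177 → 1
L = 56/177 + 65/177 + 112/177 + 1 = 410/177 ≈ 2.316 bits/symbol.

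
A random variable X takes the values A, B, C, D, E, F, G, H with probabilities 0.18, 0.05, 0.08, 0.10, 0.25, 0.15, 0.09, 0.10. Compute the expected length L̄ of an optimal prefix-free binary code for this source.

2.88 bits/symbol

Repeatedly combine the two least-probable nodes; the expected code length is the sum of the merged weights.
merge 1/20 + 2/25 → 13/100
merge 9/100 + 1/10 → 19/100
merge 1/10 + 13/100 → 23/100
merge 3/20 + 9/50 → 33/100
merge 19/100 + 23/100 → 21/50
merge 1/4 + 33/100 → 29/50
merge 21/50 + 29/50 → 1
L = 13/100 + 19/100 + 23/100 + 33/100 + 21/50 + 29/50 + 1 = 72/25 = 2.88 bits/symbol.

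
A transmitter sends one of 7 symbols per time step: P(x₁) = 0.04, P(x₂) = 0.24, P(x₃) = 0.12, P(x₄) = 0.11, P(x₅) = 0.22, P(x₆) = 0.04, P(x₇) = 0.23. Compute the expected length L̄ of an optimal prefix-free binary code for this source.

Repeatedly combine the two least-probable nodes; the expected code length is the sum of the merged weights.
merge 1/25 + 1/25 → 2/25
merge 2/25 + 11/100 → 19/100
merge 3/25 + 19/100 → 31/100
merge 11/50 + 23/100 → 9/20
merge 6/25 + 31/100 → 11/20
merge 9/20 + 11/20 → 1
L = 2/25 + 19/100 + 31/100 + 9/20 + 11/20 + 1 = 129/50 = 2.58 bits/symbol.

2.58 bits/symbol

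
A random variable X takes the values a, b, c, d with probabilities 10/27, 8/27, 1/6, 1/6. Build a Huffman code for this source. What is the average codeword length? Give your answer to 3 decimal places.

1.963 bits/symbol

Repeatedly combine the two least-probable nodes; the expected code length is the sum of the merged weights.
merge 1/6 + 1/6 → 1/3
merge 8/27 + 1/3 → 17/27
merge 10/27 + 17/27 → 1
L = 1/3 + 17/27 + 1 = 53/27 ≈ 1.963 bits/symbol.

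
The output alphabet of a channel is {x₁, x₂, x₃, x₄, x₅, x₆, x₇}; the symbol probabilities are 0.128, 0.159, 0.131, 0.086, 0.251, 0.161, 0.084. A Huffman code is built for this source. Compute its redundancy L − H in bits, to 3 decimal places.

Entropy H = −Σ p log₂ p ≈ 2.7149 bits.
Huffman merges: 21/250+43/500→17/100; 16/125+131/1000→259/1000; 159/1000+161/1000→8/25; 17/100+251/1000→421/1000; 259/1000+8/25→579/1000; 421/1000+579/1000→1. L = 2749/1000 ≈ 2.7490.
L − H = 2.7490 − 2.7149 = 0.034 bits.

0.034 bits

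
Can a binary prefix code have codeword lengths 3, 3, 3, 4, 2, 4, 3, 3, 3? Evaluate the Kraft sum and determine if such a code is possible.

With common denominator 2^4 = 16: Σ 2^(−ℓᵢ) = 2/16 + 2/16 + 2/16 + 1/16 + 4/16 + 1/16 + 2/16 + 2/16 + 2/16 = 18/16 = 1.125.
Kraft's inequality requires Σ ≤ 1; here Σ = 1.125 > 1, so no such prefix code exists.

1.125; no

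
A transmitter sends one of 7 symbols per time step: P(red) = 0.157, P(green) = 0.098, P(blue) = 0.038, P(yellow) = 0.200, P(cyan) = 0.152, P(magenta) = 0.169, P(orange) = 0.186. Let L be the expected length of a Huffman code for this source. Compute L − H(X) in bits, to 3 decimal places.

0.061 bits

Entropy H = −Σ p log₂ p ≈ 2.6894 bits.
Huffman merges: 19/500+49/500→17/125; 17/125+19/125→36/125; 157/1000+169/1000→163/500; 93/500+1/5→193/500; 36/125+163/500→307/500; 193/500+307/500→1. L = 11/4 ≈ 2.7500.
L − H = 2.7500 − 2.6894 = 0.061 bits.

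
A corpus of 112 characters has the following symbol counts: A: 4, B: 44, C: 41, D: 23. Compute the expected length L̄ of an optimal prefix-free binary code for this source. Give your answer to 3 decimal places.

Probabilities are the counts divided by 112.
Repeatedly combine the two least-probable nodes; the expected code length is the sum of the merged weights.
merge 1/28 + 23/112 → 27/112
merge 27/112 + 41/112 → 17/28
merge 11/28 + 17/28 → 1
L = 27/112 + 17/28 + 1 = 207/112 ≈ 1.848 bits/symbol.

1.848 bits/symbol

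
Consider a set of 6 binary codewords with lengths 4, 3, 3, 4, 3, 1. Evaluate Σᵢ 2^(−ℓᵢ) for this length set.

1

With common denominator 2^4 = 16: Σ 2^(−ℓᵢ) = 1/16 + 2/16 + 2/16 + 1/16 + 2/16 + 8/16 = 16/16 = 1.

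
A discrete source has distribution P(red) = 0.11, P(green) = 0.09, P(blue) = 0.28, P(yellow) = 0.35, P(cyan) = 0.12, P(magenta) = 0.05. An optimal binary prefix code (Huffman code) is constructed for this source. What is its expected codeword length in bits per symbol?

Repeatedly combine the two least-probable nodes; the expected code length is the sum of the merged weights.
merge 1/20 + 9/100 → 7/50
merge 11/100 + 3/25 → 23/100
merge 7/50 + 23/100 → 37/100
merge 7/25 + 7/20 → 63/100
merge 37/100 + 63/100 → 1
L = 7/50 + 23/100 + 37/100 + 63/100 + 1 = 237/100 = 2.37 bits/symbol.

2.37 bits/symbol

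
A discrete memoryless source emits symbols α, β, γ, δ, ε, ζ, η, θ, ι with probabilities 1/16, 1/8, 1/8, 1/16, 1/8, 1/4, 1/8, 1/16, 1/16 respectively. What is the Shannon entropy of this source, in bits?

3 bits

Each probability is a power of 1/2, so log₂(1/p) is an integer.
H = Σ p·log₂(1/p) = 1/16·4 + 1/8·3 + 1/8·3 + 1/16·4 + 1/8·3 + 1/4·2 + 1/8·3 + 1/16·4 + 1/16·4 = 3 bits.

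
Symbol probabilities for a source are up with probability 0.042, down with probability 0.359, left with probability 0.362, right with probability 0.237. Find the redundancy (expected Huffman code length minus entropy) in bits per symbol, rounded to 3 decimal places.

0.171 bits

Entropy H = −Σ p log₂ p ≈ 1.7456 bits.
Huffman merges: 21/500+237/1000→279/1000; 279/1000+359/1000→319/500; 181/500+319/500→1. L = 1917/1000 ≈ 1.9170.
L − H = 1.9170 − 1.7456 = 0.171 bits.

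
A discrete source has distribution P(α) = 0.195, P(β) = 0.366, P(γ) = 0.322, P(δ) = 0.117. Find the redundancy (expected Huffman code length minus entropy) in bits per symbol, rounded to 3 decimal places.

Entropy H = −Σ p log₂ p ≈ 1.8792 bits.
Huffman merges: 117/1000+39/200→39/125; 39/125+161/500→317/500; 183/500+317/500→1. L = 973/500 ≈ 1.9460.
L − H = 1.9460 − 1.8792 = 0.067 bits.

0.067 bits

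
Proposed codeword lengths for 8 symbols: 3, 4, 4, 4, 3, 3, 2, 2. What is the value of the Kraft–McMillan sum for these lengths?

1.0625

With common denominator 2^4 = 16: Σ 2^(−ℓᵢ) = 2/16 + 1/16 + 1/16 + 1/16 + 2/16 + 2/16 + 4/16 + 4/16 = 17/16 = 1.0625.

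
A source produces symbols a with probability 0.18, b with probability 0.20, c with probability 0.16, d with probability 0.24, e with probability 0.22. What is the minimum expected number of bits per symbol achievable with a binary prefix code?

Repeatedly combine the two least-probable nodes; the expected code length is the sum of the merged weights.
merge 4/25 + 9/50 → 17/50
merge 1/5 + 11/50 → 21/50
merge 6/25 + 17/50 → 29/50
merge 21/50 + 29/50 → 1
L = 17/50 + 21/50 + 29/50 + 1 = 117/50 = 2.34 bits/symbol.

2.34 bits/symbol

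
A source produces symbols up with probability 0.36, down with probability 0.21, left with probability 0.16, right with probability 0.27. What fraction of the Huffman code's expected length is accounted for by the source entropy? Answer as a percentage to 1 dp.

Entropy H = −Σ p log₂ p ≈ 1.9365 bits.
Huffman merges: 4/25+21/100→37/100; 27/100+9/25→63/100; 37/100+63/100→1. L = 2 ≈ 2.0000.
Efficiency = H/L = 1.9365/2.0000 = 96.8%.

96.8%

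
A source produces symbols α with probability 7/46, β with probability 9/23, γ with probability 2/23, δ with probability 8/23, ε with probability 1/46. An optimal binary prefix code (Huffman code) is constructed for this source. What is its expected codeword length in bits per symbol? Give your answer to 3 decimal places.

Repeatedly combine the two least-probable nodes; the expected code length is the sum of the merged weights.
merge 1/46 + 2/23 → 5/46
merge 5/46 + 7/46 → 6/23
merge 6/23 + 8/23 → 14/23
merge 9/23 + 14/23 → 1
L = 5/46 + 6/23 + 14/23 + 1 = 91/46 ≈ 1.978 bits/symbol.

1.978 bits/symbol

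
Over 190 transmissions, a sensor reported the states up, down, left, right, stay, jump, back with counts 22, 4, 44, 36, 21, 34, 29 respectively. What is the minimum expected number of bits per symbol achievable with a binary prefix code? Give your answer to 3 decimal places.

Probabilities are the counts divided by 190.
Repeatedly combine the two least-probable nodes; the expected code length is the sum of the merged weights.
merge 2/95 + 21/190 → 5/38
merge 11/95 + 5/38 → 47/190
merge 29/190 + 17/95 → 63/190
merge 18/95 + 22/95 → 8/19
merge 47/190 + 63/190 → 11/19
merge 8/19 + 11/19 → 1
L = 5/38 + 47/190 + 63/190 + 8/19 + 11/19 + 1 = 103/38 ≈ 2.711 bits/symbol.

2.711 bits/symbol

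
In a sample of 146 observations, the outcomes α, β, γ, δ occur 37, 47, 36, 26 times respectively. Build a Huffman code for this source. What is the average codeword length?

2 bits/symbol

Probabilities are the counts divided by 146.
Repeatedly combine the two least-probable nodes; the expected code length is the sum of the merged weights.
merge 13/73 + 18/73 → 31/73
merge 37/146 + 47/146 → 42/73
merge 31/73 + 42/73 → 1
L = 31/73 + 42/73 + 1 = 2 bits/symbol.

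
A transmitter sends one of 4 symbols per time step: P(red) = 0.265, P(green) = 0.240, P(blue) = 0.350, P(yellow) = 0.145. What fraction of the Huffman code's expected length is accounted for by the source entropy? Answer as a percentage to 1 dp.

96.8%

Entropy H = −Σ p log₂ p ≈ 1.9359 bits.
Huffman merges: 29/200+6/25→77/200; 53/200+7/20→123/200; 77/200+123/200→1. L = 2 ≈ 2.0000.
Efficiency = H/L = 1.9359/2.0000 = 96.8%.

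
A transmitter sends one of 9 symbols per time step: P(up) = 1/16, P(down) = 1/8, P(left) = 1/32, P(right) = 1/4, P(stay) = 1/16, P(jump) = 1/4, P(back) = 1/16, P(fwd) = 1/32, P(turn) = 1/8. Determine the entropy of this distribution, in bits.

2.8125 bits

Each probability is a power of 1/2, so log₂(1/p) is an integer.
H = Σ p·log₂(1/p) = 1/16·4 + 1/8·3 + 1/32·5 + 1/4·2 + 1/16·4 + 1/4·2 + 1/16·4 + 1/32·5 + 1/8·3 = 2.8125 bits.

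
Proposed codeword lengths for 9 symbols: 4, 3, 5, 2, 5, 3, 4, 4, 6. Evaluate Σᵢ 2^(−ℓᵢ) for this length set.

With common denominator 2^6 = 64: Σ 2^(−ℓᵢ) = 4/64 + 8/64 + 2/64 + 16/64 + 2/64 + 8/64 + 4/64 + 4/64 + 1/64 = 49/64 = 0.765625.

0.765625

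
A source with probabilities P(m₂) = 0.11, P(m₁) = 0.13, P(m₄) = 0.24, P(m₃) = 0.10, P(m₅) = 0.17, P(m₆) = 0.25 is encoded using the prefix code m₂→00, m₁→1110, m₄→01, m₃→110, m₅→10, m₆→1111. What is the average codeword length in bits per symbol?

L̄ = Σ pᵢ·ℓᵢ = 0.11·2 + 0.13·4 + 0.24·2 + 0.10·3 + 0.17·2 + 0.25·4 = 2.86 bits/symbol.

2.86 bits/symbol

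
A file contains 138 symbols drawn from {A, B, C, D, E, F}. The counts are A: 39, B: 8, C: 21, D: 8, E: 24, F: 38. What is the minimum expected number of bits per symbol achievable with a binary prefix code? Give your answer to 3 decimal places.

2.384 bits/symbol

Probabilities are the counts divided by 138.
Repeatedly combine the two least-probable nodes; the expected code length is the sum of the merged weights.
merge 4/69 + 4/69 → 8/69
merge 8/69 + 7/46 → 37/138
merge 4/23 + 37/138 → 61/138
merge 19/69 + 13/46 → 77/138
merge 61/138 + 77/138 → 1
L = 8/69 + 37/138 + 61/138 + 77/138 + 1 = 329/138 ≈ 2.384 bits/symbol.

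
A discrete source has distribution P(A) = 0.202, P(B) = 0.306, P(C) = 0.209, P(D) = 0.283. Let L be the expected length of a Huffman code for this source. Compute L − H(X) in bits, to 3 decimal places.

Entropy H = −Σ p log₂ p ≈ 1.9763 bits.
Huffman merges: 101/500+209/1000→411/1000; 283/1000+153/500→589/1000; 411/1000+589/1000→1. L = 2 ≈ 2.0000.
L − H = 2.0000 − 1.9763 = 0.024 bits.

0.024 bits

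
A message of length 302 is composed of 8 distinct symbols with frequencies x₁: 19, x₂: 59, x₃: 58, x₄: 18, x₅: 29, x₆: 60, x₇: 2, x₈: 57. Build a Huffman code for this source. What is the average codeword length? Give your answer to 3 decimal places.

Probabilities are the counts divided by 302.
Repeatedly combine the two least-probable nodes; the expected code length is the sum of the merged weights.
merge 1/151 + 9/151 → 10/151
merge 19/302 + 10/151 → 39/302
merge 29/302 + 39/302 → 34/151
merge 57/302 + 29/151 → 115/302
merge 59/302 + 30/151 → 119/302
merge 34/151 + 115/302 → 183/302
merge 119/302 + 183/302 → 1
L = 10/151 + 39/302 + 34/151 + 115/302 + 119/302 + 183/302 + 1 = 423/151 ≈ 2.801 bits/symbol.

2.801 bits/symbol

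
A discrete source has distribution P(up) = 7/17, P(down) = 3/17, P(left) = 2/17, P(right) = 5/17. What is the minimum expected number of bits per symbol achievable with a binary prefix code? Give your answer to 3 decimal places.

Repeatedly combine the two least-probable nodes; the expected code length is the sum of the merged weights.
merge 2/17 + 3/17 → 5/17
merge 5/17 + 5/17 → 10/17
merge 7/17 + 10/17 → 1
L = 5/17 + 10/17 + 1 = 32/17 ≈ 1.882 bits/symbol.

1.882 bits/symbol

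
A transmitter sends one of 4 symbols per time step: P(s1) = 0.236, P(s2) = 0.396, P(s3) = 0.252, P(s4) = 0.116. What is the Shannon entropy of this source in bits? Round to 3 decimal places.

1.882 bits

H = −Σ pᵢ log₂ pᵢ.
−0.236·log₂(0.236) = 0.4916
−0.396·log₂(0.396) = 0.5292
−0.252·log₂(0.252) = 0.5011
−0.116·log₂(0.116) = 0.3605
Sum ≈ 1.8825 → 1.882 bits.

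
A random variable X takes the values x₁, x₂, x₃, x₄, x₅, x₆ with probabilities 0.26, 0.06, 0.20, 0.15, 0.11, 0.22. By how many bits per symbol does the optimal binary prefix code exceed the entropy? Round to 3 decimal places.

0.035 bits

Entropy H = −Σ p log₂ p ≈ 2.4546 bits.
Huffman merges: 3/50+11/100→17/100; 3/20+17/100→8/25; 1/5+11/50→21/50; 13/50+8/25→29/50; 21/50+29/50→1. L = 249/100 ≈ 2.4900.
L − H = 2.4900 − 2.4546 = 0.035 bits.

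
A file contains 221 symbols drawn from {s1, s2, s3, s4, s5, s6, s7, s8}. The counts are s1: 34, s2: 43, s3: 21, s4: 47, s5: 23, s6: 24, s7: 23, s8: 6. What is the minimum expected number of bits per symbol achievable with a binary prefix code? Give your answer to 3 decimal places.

2.910 bits/symbol

Probabilities are the counts divided by 221.
Repeatedly combine the two least-probable nodes; the expected code length is the sum of the merged weights.
merge 6/221 + 21/221 → 27/221
merge 23/221 + 23/221 → 46/221
merge 24/221 + 27/221 → 3/13
merge 2/13 + 43/221 → 77/221
merge 46/221 + 47/221 → 93/221
merge 3/13 + 77/221 → 128/221
merge 93/221 + 128/221 → 1
L = 27/221 + 46/221 + 3/13 + 77/221 + 93/221 + 128/221 + 1 = 643/221 ≈ 2.910 bits/symbol.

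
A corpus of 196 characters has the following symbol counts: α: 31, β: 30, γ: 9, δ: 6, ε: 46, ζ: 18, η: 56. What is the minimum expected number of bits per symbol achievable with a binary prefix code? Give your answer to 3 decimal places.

2.556 bits/symbol

Probabilities are the counts divided by 196.
Repeatedly combine the two least-probable nodes; the expected code length is the sum of the merged weights.
merge 3/98 + 9/196 → 15/196
merge 15/196 + 9/98 → 33/196
merge 15/98 + 31/196 → 61/196
merge 33/196 + 23/98 → 79/196
merge 2/7 + 61/196 → 117/196
merge 79/196 + 117/196 → 1
L = 15/196 + 33/196 + 61/196 + 79/196 + 117/196 + 1 = 501/196 ≈ 2.556 bits/symbol.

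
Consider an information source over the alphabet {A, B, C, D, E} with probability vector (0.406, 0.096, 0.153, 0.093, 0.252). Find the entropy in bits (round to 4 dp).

H = −Σ pᵢ log₂ pᵢ.
−0.406·log₂(0.406) = 0.5280
−0.096·log₂(0.096) = 0.3246
−0.153·log₂(0.153) = 0.4144
−0.093·log₂(0.093) = 0.3187
−0.252·log₂(0.252) = 0.5011
Sum ≈ 2.0867 → 2.0867 bits.

2.0867 bits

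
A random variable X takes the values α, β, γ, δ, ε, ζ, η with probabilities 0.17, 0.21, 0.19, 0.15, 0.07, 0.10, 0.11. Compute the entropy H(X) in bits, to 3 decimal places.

H = −Σ pᵢ log₂ pᵢ.
−0.17·log₂(0.17) = 0.4346
−0.21·log₂(0.21) = 0.4728
−0.19·log₂(0.19) = 0.4552
−0.15·log₂(0.15) = 0.4105
−0.07·log₂(0.07) = 0.2686
−0.10·log₂(0.10) = 0.3322
−0.11·log₂(0.11) = 0.3503
Sum ≈ 2.7242 → 2.724 bits.

2.724 bits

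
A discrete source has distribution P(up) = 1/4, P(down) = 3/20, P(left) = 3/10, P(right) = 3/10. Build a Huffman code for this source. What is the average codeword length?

Repeatedly combine the two least-probable nodes; the expected code length is the sum of the merged weights.
merge 3/20 + 1/4 → 2/5
merge 3/10 + 3/10 → 3/5
merge 2/5 + 3/5 → 1
L = 2/5 + 3/5 + 1 = 2 bits/symbol.

2 bits/symbol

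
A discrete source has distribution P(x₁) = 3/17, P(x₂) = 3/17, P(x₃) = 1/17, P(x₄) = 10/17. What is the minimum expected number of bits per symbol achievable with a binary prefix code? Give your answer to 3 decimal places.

1.647 bits/symbol

Repeatedly combine the two least-probable nodes; the expected code length is the sum of the merged weights.
merge 1/17 + 3/17 → 4/17
merge 3/17 + 4/17 → 7/17
merge 7/17 + 10/17 → 1
L = 4/17 + 7/17 + 1 = 28/17 ≈ 1.647 bits/symbol.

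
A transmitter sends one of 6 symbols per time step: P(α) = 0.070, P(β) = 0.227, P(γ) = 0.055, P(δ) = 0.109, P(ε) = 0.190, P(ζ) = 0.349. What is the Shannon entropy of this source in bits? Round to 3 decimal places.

2.318 bits

H = −Σ pᵢ log₂ pᵢ.
−0.070·log₂(0.070) = 0.2686
−0.227·log₂(0.227) = 0.4856
−0.055·log₂(0.055) = 0.2301
−0.109·log₂(0.109) = 0.3485
−0.190·log₂(0.190) = 0.4552
−0.349·log₂(0.349) = 0.5300
Sum ≈ 2.3181 → 2.318 bits.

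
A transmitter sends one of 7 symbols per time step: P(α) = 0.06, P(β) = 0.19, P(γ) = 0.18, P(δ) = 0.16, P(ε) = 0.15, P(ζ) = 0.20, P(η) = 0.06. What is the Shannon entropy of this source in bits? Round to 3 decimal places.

H = −Σ pᵢ log₂ pᵢ.
−0.06·log₂(0.06) = 0.2435
−0.19·log₂(0.19) = 0.4552
−0.18·log₂(0.18) = 0.4453
−0.16·log₂(0.16) = 0.4230
−0.15·log₂(0.15) = 0.4105
−0.20·log₂(0.20) = 0.4644
−0.06·log₂(0.06) = 0.2435
Sum ≈ 2.6855 → 2.686 bits.

2.686 bits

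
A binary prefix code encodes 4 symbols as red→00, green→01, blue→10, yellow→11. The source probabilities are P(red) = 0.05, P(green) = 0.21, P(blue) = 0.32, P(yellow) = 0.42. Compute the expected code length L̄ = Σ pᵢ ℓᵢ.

L̄ = Σ pᵢ·ℓᵢ = 0.05·2 + 0.21·2 + 0.32·2 + 0.42·2 = 2 bits/symbol.

2 bits/symbol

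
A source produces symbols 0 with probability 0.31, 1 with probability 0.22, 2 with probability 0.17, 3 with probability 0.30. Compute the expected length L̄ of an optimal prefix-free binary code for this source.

2 bits/symbol

Repeatedly combine the two least-probable nodes; the expected code length is the sum of the merged weights.
merge 17/100 + 11/50 → 39/100
merge 3/10 + 31/100 → 61/100
merge 39/100 + 61/100 → 1
L = 39/100 + 61/100 + 1 = 2 bits/symbol.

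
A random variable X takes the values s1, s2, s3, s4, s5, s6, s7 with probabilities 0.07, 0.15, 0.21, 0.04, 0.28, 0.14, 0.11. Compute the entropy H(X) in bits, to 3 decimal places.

H = −Σ pᵢ log₂ pᵢ.
−0.07·log₂(0.07) = 0.2686
−0.15·log₂(0.15) = 0.4105
−0.21·log₂(0.21) = 0.4728
−0.04·log₂(0.04) = 0.1858
−0.28·log₂(0.28) = 0.5142
−0.14·log₂(0.14) = 0.3971
−0.11·log₂(0.11) = 0.3503
Sum ≈ 2.5993 → 2.599 bits.

2.599 bits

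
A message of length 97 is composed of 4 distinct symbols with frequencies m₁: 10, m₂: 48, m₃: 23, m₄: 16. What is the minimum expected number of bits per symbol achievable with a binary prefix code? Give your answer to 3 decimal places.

Probabilities are the counts divided by 97.
Repeatedly combine the two least-probable nodes; the expected code length is the sum of the merged weights.
merge 10/97 + 16/97 → 26/97
merge 23/97 + 26/97 → 49/97
merge 48/97 + 49/97 → 1
L = 26/97 + 49/97 + 1 = 172/97 ≈ 1.773 bits/symbol.

1.773 bits/symbol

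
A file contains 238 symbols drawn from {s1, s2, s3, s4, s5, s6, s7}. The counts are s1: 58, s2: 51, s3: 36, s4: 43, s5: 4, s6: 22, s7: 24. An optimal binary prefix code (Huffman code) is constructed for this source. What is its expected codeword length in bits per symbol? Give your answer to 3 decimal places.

Probabilities are the counts divided by 238.
Repeatedly combine the two least-probable nodes; the expected code length is the sum of the merged weights.
merge 2/119 + 11/119 → 13/119
merge 12/119 + 13/119 → 25/119
merge 18/119 + 43/238 → 79/238
merge 25/119 + 3/14 → 101/238
merge 29/119 + 79/238 → 137/238
merge 101/238 + 137/238 → 1
L = 13/119 + 25/119 + 79/238 + 101/238 + 137/238 + 1 = 631/238 ≈ 2.651 bits/symbol.

2.651 bits/symbol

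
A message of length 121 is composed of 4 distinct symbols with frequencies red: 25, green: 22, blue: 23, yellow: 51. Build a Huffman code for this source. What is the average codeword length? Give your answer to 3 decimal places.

Probabilities are the counts divided by 121.
Repeatedly combine the two least-probable nodes; the expected code length is the sum of the merged weights.
merge 2/11 + 23/121 → 45/121
merge 25/121 + 45/121 → 70/121
merge 51/121 + 70/121 → 1
L = 45/121 + 70/121 + 1 = 236/121 ≈ 1.950 bits/symbol.

1.950 bits/symbol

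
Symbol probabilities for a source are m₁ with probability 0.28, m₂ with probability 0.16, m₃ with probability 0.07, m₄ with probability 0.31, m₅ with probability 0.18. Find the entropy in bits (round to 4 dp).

H = −Σ pᵢ log₂ pᵢ.
−0.28·log₂(0.28) = 0.5142
−0.16·log₂(0.16) = 0.4230
−0.07·log₂(0.07) = 0.2686
−0.31·log₂(0.31) = 0.5238
−0.18·log₂(0.18) = 0.4453
Sum ≈ 2.1749 → 2.1749 bits.

2.1749 bits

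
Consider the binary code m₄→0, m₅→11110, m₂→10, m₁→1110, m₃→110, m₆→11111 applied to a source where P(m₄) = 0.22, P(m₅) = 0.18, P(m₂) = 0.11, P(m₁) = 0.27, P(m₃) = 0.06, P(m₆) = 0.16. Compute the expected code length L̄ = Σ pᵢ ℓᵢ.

3.4 bits/symbol

L̄ = Σ pᵢ·ℓᵢ = 0.22·1 + 0.18·5 + 0.11·2 + 0.27·4 + 0.06·3 + 0.16·5 = 3.4 bits/symbol.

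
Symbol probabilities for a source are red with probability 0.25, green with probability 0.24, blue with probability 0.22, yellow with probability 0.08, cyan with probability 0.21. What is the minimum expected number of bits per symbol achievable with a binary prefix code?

2.29 bits/symbol

Repeatedly combine the two least-probable nodes; the expected code length is the sum of the merged weights.
merge 2/25 + 21/100 → 29/100
merge 11/50 + 6/25 → 23/50
merge 1/4 + 29/100 → 27/50
merge 23/50 + 27/50 → 1
L = 29/100 + 23/50 + 27/50 + 1 = 229/100 = 2.29 bits/symbol.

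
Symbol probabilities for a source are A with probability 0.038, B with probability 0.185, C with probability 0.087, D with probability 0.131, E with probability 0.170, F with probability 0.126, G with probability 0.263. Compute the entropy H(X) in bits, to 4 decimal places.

2.6382 bits

H = −Σ pᵢ log₂ pᵢ.
−0.038·log₂(0.038) = 0.1793
−0.185·log₂(0.185) = 0.4504
−0.087·log₂(0.087) = 0.3065
−0.131·log₂(0.131) = 0.3841
−0.170·log₂(0.170) = 0.4346
−0.126·log₂(0.126) = 0.3766
−0.263·log₂(0.263) = 0.5068
Sum ≈ 2.6382 → 2.6382 bits.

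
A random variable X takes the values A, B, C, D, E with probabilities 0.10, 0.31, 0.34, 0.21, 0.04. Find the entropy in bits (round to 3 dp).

H = −Σ pᵢ log₂ pᵢ.
−0.10·log₂(0.10) = 0.3322
−0.31·log₂(0.31) = 0.5238
−0.34·log₂(0.34) = 0.5292
−0.21·log₂(0.21) = 0.4728
−0.04·log₂(0.04) = 0.1858
Sum ≈ 2.0437 → 2.044 bits.

2.044 bits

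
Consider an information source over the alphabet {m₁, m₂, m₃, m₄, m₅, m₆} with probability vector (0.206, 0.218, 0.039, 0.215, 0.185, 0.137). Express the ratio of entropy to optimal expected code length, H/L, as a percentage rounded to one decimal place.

Entropy H = −Σ p log₂ p ≈ 2.4512 bits.
Huffman merges: 39/1000+137/1000→22/125; 22/125+37/200→361/1000; 103/500+43/200→421/1000; 109/500+361/1000→579/1000; 421/1000+579/1000→1. L = 2537/1000 ≈ 2.5370.
Efficiency = H/L = 2.4512/2.5370 = 96.6%.

96.6%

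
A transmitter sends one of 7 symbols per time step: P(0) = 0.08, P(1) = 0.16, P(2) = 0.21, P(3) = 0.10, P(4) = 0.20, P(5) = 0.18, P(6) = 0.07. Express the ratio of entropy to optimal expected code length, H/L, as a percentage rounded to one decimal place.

Entropy H = −Σ p log₂ p ≈ 2.6978 bits.
Huffman merges: 7/100+2/25→3/20; 1/10+3/20→1/4; 4/25+9/50→17/50; 1/5+21/100→41/100; 1/4+17/50→59/100; 41/100+59/100→1. L = 137/50 ≈ 2.7400.
Efficiency = H/L = 2.6978/2.7400 = 98.5%.

98.5%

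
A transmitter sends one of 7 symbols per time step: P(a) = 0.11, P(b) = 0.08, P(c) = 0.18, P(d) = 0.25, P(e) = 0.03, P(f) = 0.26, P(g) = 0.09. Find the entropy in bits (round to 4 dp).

H = −Σ pᵢ log₂ pᵢ.
−0.11·log₂(0.11) = 0.3503
−0.08·log₂(0.08) = 0.2915
−0.18·log₂(0.18) = 0.4453
−0.25·log₂(0.25) = 0.5000
−0.03·log₂(0.03) = 0.1518
−0.26·log₂(0.26) = 0.5053
−0.09·log₂(0.09) = 0.3127
Sum ≈ 2.5568 → 2.5568 bits.

2.5568 bits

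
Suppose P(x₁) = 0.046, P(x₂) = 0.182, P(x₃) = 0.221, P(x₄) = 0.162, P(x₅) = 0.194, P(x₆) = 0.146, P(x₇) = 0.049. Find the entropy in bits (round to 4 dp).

H = −Σ pᵢ log₂ pᵢ.
−0.046·log₂(0.046) = 0.2043
−0.182·log₂(0.182) = 0.4474
−0.221·log₂(0.221) = 0.4813
−0.162·log₂(0.162) = 0.4254
−0.194·log₂(0.194) = 0.4590
−0.146·log₂(0.146) = 0.4053
−0.049·log₂(0.049) = 0.2132
Sum ≈ 2.6359 → 2.6359 bits.

2.6359 bits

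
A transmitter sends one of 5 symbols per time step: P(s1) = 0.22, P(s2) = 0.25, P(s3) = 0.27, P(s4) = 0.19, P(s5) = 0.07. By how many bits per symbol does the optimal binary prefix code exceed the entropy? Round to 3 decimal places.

0.046 bits

Entropy H = −Σ p log₂ p ≈ 2.2144 bits.
Huffman merges: 7/100+19/100→13/50; 11/50+1/4→47/100; 13/50+27/100→53/100; 47/100+53/100→1. L = 113/50 ≈ 2.2600.
L − H = 2.2600 − 2.2144 = 0.046 bits.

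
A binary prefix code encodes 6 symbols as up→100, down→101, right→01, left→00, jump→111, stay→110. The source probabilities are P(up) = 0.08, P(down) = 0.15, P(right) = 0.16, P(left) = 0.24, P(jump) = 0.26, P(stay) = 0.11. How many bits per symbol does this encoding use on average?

2.6 bits/symbol

L̄ = Σ pᵢ·ℓᵢ = 0.08·3 + 0.15·3 + 0.16·2 + 0.24·2 + 0.26·3 + 0.11·3 = 2.6 bits/symbol.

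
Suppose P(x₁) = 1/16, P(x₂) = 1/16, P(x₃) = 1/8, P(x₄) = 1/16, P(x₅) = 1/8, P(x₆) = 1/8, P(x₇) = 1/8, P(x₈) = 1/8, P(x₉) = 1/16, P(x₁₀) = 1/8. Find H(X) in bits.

Each probability is a power of 1/2, so log₂(1/p) is an integer.
H = Σ p·log₂(1/p) = 1/16·4 + 1/16·4 + 1/8·3 + 1/16·4 + 1/8·3 + 1/8·3 + 1/8·3 + 1/8·3 + 1/16·4 + 1/8·3 = 3.25 bits.

3.25 bits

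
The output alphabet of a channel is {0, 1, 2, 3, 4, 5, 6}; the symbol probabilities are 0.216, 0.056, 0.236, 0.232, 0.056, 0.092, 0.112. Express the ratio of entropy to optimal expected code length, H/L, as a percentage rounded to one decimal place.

Entropy H = −Σ p log₂ p ≈ 2.5944 bits.
Huffman merges: 7/125+7/125→14/125; 23/250+14/125→51/250; 14/125+51/250→79/250; 27/125+29/125→56/125; 59/250+79/250→69/125; 56/125+69/125→1. L = 329/125 ≈ 2.6320.
Efficiency = H/L = 2.5944/2.6320 = 98.6%.

98.6%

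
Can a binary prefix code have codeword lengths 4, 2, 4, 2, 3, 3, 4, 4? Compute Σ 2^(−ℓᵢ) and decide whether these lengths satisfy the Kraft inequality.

1; yes

With common denominator 2^4 = 16: Σ 2^(−ℓᵢ) = 1/16 + 4/16 + 1/16 + 4/16 + 2/16 + 2/16 + 1/16 + 1/16 = 16/16 = 1.
Kraft's inequality requires Σ ≤ 1; here Σ = 1 ≤ 1, so such a prefix code exists.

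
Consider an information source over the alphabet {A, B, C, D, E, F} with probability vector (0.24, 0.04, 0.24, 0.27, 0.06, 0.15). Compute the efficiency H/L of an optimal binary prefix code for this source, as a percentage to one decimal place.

Entropy H = −Σ p log₂ p ≈ 2.3381 bits.
Huffman merges: 1/25+3/50→1/10; 1/10+3/20→1/4; 6/25+6/25→12/25; 1/4+27/100→13/25; 12/25+13/25→1. L = 47/20 ≈ 2.3500.
Efficiency = H/L = 2.3381/2.3500 = 99.5%.

99.5%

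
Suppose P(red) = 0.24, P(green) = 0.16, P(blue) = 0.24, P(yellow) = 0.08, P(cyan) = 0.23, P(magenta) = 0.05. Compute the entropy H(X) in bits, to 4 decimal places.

H = −Σ pᵢ log₂ pᵢ.
−0.24·log₂(0.24) = 0.4941
−0.16·log₂(0.16) = 0.4230
−0.24·log₂(0.24) = 0.4941
−0.08·log₂(0.08) = 0.2915
−0.23·log₂(0.23) = 0.4877
−0.05·log₂(0.05) = 0.2161
Sum ≈ 2.4066 → 2.4066 bits.

2.4066 bits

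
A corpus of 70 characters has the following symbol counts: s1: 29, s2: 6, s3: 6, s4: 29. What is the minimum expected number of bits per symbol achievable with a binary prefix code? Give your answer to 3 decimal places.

Probabilities are the counts divided by 70.
Repeatedly combine the two least-probable nodes; the expected code length is the sum of the merged weights.
merge 3/35 + 3/35 → 6/35
merge 6/35 + 29/70 → 41/70
merge 29/70 + 41/70 → 1
L = 6/35 + 41/70 + 1 = 123/70 ≈ 1.757 bits/symbol.

1.757 bits/symbol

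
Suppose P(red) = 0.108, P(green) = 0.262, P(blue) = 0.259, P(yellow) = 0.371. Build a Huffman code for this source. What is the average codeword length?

Repeatedly combine the two least-probable nodes; the expected code length is the sum of the merged weights.
merge 27/250 + 259/1000 → 367/1000
merge 131/500 + 367/1000 → 629/1000
merge 371/1000 + 629/1000 → 1
L = 367/1000 + 629/1000 + 1 = 499/250 = 1.996 bits/symbol.

1.996 bits/symbol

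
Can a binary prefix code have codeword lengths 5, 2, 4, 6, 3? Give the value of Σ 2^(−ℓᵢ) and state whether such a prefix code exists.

0.484375; yes

With common denominator 2^6 = 64: Σ 2^(−ℓᵢ) = 2/64 + 16/64 + 4/64 + 1/64 + 8/64 = 31/64 = 0.484375.
Kraft's inequality requires Σ ≤ 1; here Σ = 0.484375 ≤ 1, so such a prefix code exists.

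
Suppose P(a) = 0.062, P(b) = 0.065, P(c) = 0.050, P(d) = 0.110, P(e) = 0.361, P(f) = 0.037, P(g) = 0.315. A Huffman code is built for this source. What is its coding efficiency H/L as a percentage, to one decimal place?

97.0%

Entropy H = −Σ p log₂ p ≈ 2.3030 bits.
Huffman merges: 37/1000+1/20→87/1000; 31/500+13/200→127/1000; 87/1000+11/100→197/1000; 127/1000+197/1000→81/250; 63/200+81/250→639/1000; 361/1000+639/1000→1. L = 1187/500 ≈ 2.3740.
Efficiency = H/L = 2.3030/2.3740 = 97.0%.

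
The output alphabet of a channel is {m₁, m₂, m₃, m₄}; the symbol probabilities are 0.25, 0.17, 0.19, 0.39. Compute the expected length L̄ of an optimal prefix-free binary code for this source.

Repeatedly combine the two least-probable nodes; the expected code length is the sum of the merged weights.
merge 17/100 + 19/100 → 9/25
merge 1/4 + 9/25 → 61/100
merge 39/100 + 61/100 → 1
L = 9/25 + 61/100 + 1 = 197/100 = 1.97 bits/symbol.

1.97 bits/symbol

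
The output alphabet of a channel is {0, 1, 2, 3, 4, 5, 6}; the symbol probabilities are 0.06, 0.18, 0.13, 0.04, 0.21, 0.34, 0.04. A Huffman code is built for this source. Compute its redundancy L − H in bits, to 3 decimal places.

0.045 bits

Entropy H = −Σ p log₂ p ≈ 2.4450 bits.
Huffman merges: 1/25+1/25→2/25; 3/50+2/25→7/50; 13/100+7/50→27/100; 9/50+21/100→39/100; 27/100+17/50→61/100; 39/100+61/100→1. L = 249/100 ≈ 2.4900.
L − H = 2.4900 − 2.4450 = 0.045 bits.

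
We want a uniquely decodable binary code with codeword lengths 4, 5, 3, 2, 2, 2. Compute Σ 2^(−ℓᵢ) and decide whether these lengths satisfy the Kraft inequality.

With common denominator 2^5 = 32: Σ 2^(−ℓᵢ) = 2/32 + 1/32 + 4/32 + 8/32 + 8/32 + 8/32 = 31/32 = 0.96875.
Kraft's inequality requires Σ ≤ 1; here Σ = 0.96875 ≤ 1, so such a prefix code exists.

0.96875; yes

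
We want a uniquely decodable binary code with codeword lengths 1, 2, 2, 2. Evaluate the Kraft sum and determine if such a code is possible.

1.25; no

With common denominator 2^2 = 4: Σ 2^(−ℓᵢ) = 2/4 + 1/4 + 1/4 + 1/4 = 5/4 = 1.25.
Kraft's inequality requires Σ ≤ 1; here Σ = 1.25 > 1, so no such prefix code exists.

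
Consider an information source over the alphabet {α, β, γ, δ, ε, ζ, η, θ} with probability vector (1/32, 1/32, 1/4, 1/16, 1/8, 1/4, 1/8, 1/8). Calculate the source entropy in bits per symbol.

2.6875 bits

Each probability is a power of 1/2, so log₂(1/p) is an integer.
H = Σ p·log₂(1/p) = 1/32·5 + 1/32·5 + 1/4·2 + 1/16·4 + 1/8·3 + 1/4·2 + 1/8·3 + 1/8·3 = 2.6875 bits.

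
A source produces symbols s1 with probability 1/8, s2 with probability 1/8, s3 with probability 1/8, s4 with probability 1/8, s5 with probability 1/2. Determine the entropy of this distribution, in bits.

Each probability is a power of 1/2, so log₂(1/p) is an integer.
H = Σ p·log₂(1/p) = 1/8·3 + 1/8·3 + 1/8·3 + 1/8·3 + 1/2·1 = 2 bits.

2 bits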